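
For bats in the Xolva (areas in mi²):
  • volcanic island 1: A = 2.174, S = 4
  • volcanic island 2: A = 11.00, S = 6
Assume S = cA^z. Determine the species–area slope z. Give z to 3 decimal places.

0.250

Taking logs: ln S = ln c + z ln A, so z = (ln S₂ − ln S₁)/(ln A₂ − ln A₁).
z = ln(6/4) / ln(11/2.174) = ln(1.5) / ln(5.06) = 0.4055 / 1.6213 = 0.2501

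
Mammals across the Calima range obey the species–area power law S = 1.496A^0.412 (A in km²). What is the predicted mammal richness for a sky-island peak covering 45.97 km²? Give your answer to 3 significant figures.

S = 1.496 × 45.97^0.412
ln S = ln 1.496 + 0.412 × ln 45.97 = 0.4028 + 0.412 × 3.8280 = 1.9799
S = e^1.9799 ≈ 7.242

7.24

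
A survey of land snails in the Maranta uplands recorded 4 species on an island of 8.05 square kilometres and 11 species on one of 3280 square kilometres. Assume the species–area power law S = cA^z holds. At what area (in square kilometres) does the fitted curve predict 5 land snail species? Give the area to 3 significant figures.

30.3 square kilometres

z = ln(11/4) / ln(3280/8.05) = 1.0116 / 6.0099 = 0.1683
c = 4 / 8.05^0.1683 = 4 / 1.421 = 2.816
A = (5/2.816)^(1/0.1683) ⇒ ln A = ln(1.776)/0.1683 = 3.4114
A = e^3.4114 ≈ 30.31 square kilometres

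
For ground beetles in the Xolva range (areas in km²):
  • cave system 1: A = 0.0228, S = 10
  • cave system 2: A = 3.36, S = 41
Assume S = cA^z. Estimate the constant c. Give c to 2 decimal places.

29.11

z = ln(S₂/S₁) / ln(A₂/A₁) = ln(41/10) / ln(3.36/0.0228) = 1.4110 / 4.9929 = 0.2826
c = S₁ / A₁^z = 10 / 0.0228^0.2826 = 10 / 0.3435 = 29.11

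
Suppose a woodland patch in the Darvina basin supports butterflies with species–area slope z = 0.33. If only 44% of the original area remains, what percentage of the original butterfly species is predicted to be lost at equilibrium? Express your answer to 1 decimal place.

S_new/S_old = (A_new/A_old)^z = 0.44^0.33
= exp(0.33 × ln 0.44) = exp(0.33 × -0.8210) = exp(-0.2709) ≈ 0.7627
Fraction lost = 1 − 0.7627 = 0.2373

23.7%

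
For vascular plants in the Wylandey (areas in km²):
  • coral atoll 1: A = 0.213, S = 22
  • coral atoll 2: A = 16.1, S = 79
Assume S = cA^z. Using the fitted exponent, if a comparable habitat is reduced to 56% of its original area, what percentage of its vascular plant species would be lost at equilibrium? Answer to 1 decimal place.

15.7%

z = ln(79/22) / ln(16.1/0.213) = 1.2784 / 4.3253 = 0.2956
S_new/S_old = (A_new/A_old)^z = 0.56^0.2956 = exp(0.2956 × -0.5798) = 0.8425
Fraction lost = 1 − 0.8425 = 0.1575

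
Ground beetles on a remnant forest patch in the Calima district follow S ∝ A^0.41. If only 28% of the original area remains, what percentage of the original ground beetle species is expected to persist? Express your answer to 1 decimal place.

59.3%

S_new/S_old = (A_new/A_old)^z = 0.28^0.41
= exp(0.41 × ln 0.28) = exp(0.41 × -1.2730) = exp(-0.5219) ≈ 0.5934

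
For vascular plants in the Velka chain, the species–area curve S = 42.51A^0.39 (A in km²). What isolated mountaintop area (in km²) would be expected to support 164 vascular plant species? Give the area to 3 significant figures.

31.9 km²

164 = 42.51 × A^0.39  ⇒  A^0.39 = 164/42.51 = 3.858
ln A = ln(3.858) / 0.39 = 1.3501 / 0.39 = 3.4619
A = e^3.4619 ≈ 31.88 km²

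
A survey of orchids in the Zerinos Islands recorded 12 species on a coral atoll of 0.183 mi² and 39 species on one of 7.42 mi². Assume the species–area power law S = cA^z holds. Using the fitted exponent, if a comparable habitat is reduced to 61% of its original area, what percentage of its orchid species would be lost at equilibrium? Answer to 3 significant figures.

14.6%

z = ln(39/12) / ln(7.42/0.183) = 1.1787 / 3.7024 = 0.3183
S_new/S_old = (A_new/A_old)^z = 0.61^0.3183 = exp(0.3183 × -0.4943) = 0.8544
Fraction lost = 1 − 0.8544 = 0.1456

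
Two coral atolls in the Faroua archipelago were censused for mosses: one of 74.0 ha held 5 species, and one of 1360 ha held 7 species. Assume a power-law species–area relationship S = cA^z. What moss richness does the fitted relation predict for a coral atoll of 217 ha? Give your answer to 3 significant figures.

5.66

z = ln(7/5) / ln(1360/74) = 0.3365 / 2.9112 = 0.1156
c = 5 / 74^0.1156 = 5 / 1.645 = 3.04
S₃ = 3.04 × 217^0.1156 = 3.04 × 1.862 ≈ 5.662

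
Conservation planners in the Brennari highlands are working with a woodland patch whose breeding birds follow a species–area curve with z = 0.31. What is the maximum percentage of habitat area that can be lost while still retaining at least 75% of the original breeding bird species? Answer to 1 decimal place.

Need (A_new/A_old)^0.31 = 0.75, so A_new/A_old = 0.75^(1/0.31) = 0.75^3.226
ln(A_new/A_old) = ln 0.75 / 0.31 = -0.2877 / 0.31 = -0.9280
A_new/A_old = e^-0.9280 ≈ 0.3953
Fraction that can be lost = 1 − 0.3953 = 0.6047

60.5%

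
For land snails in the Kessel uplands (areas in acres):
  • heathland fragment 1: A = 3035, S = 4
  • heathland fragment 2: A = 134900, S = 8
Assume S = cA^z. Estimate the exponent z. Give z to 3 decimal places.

0.183

Taking logs: ln S = ln c + z ln A, so z = (ln S₂ − ln S₁)/(ln A₂ − ln A₁).
z = ln(8/4) / ln(134900/3035) = ln(2) / ln(44.45) = 0.6931 / 3.7943 = 0.1827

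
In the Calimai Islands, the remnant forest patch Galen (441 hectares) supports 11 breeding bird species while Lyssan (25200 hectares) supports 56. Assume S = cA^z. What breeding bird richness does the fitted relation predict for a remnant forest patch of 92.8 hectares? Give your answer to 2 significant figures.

z = ln(56/11) / ln(25200/441) = 1.6275 / 4.0456 = 0.4023
c = 11 / 441^0.4023 = 11 / 11.58 = 0.9497
S₃ = 0.9497 × 92.8^0.4023 = 0.9497 × 6.187 ≈ 5.876

5.9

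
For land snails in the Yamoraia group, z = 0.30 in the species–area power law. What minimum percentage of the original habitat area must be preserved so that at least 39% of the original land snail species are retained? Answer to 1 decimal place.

Need (A_new/A_old)^0.3 = 0.39, so A_new/A_old = 0.39^(1/0.3) = 0.39^3.333
ln(A_new/A_old) = ln 0.39 / 0.3 = -0.9416 / 0.3 = -3.1387
A_new/A_old = e^-3.1387 ≈ 0.04334

4.3%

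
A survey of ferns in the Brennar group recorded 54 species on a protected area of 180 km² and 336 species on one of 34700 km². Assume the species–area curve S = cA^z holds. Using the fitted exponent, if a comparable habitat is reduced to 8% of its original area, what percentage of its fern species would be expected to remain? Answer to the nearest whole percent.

z = ln(336/54) / ln(34700/180) = 1.8281 / 5.2615 = 0.3475
S_new/S_old = (A_new/A_old)^z = 0.08^0.3475 = exp(0.3475 × -2.5257) = 0.4158

42%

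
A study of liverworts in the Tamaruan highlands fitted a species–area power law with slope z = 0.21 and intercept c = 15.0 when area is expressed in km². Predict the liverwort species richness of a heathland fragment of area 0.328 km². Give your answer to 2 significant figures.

12

S = 15 × 0.328^0.21
ln S = ln 15 + 0.21 × ln 0.328 = 2.7081 + 0.21 × -1.1147 = 2.4740
S = e^2.4740 ≈ 11.87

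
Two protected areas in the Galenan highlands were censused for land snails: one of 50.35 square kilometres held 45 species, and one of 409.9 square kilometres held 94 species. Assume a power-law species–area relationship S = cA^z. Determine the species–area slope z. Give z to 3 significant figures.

Taking logs: ln S = ln c + z ln A, so z = (ln S₂ − ln S₁)/(ln A₂ − ln A₁).
z = ln(94/45) / ln(409.9/50.35) = ln(2.089) / ln(8.141) = 0.7366 / 2.0969 = 0.3513

0.351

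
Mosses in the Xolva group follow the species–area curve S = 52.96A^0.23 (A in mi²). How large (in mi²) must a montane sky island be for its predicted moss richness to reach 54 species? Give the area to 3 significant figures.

54 = 52.96 × A^0.23  ⇒  A^0.23 = 54/52.96 = 1.02
ln A = ln(1.02) / 0.23 = 0.0194 / 0.23 = 0.0846
A = e^0.0846 ≈ 1.088 mi²

1.09 mi²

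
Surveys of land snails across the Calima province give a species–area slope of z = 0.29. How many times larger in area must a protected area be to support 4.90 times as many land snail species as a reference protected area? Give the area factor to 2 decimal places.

239.88

(A₂/A₁)^0.29 = 4.9, so A₂/A₁ = 4.9^(1/0.29) = 4.9^3.448
ln(A₂/A₁) = ln 4.9 / 0.29 = 1.5892 / 0.29 = 5.4801
A₂/A₁ = e^5.4801 ≈ 239.9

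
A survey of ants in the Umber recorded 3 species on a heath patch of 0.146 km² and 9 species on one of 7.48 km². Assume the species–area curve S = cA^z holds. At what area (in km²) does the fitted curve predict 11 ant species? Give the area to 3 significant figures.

z = ln(9/3) / ln(7.48/0.146) = 1.0986 / 3.9364 = 0.2791
c = 3 / 0.146^0.2791 = 3 / 0.5845 = 5.133
A = (11/5.133)^(1/0.2791) ⇒ ln A = ln(2.143)/0.2791 = 2.7312
A = e^2.7312 ≈ 15.35 km²

15.4 km²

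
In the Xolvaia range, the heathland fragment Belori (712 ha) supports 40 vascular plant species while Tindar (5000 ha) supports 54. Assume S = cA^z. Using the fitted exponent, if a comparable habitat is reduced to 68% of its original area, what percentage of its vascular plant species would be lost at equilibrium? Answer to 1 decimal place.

z = ln(54/40) / ln(5000/712) = 0.3001 / 1.9491 = 0.1540
S_new/S_old = (A_new/A_old)^z = 0.68^0.1540 = exp(0.1540 × -0.3857) = 0.9423
Fraction lost = 1 − 0.9423 = 0.05765

5.8%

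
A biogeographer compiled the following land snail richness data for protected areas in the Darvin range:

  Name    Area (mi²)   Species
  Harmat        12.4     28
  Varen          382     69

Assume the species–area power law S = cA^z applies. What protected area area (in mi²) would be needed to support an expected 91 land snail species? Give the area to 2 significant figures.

1100 mi²

z = ln(69/28) / ln(382/12.4) = 0.9019 / 3.4277 = 0.2631
c = 28 / 12.4^0.2631 = 28 / 1.94 = 14.44
A = (91/14.44)^(1/0.2631) ⇒ ln A = ln(6.304)/0.2631 = 6.9972
A = e^6.9972 ≈ 1094 mi²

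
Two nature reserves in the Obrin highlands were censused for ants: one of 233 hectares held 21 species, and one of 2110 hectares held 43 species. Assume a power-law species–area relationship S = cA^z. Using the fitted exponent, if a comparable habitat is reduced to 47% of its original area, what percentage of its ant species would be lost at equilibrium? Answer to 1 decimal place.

z = ln(43/21) / ln(2110/233) = 0.7167 / 2.2034 = 0.3253
S_new/S_old = (A_new/A_old)^z = 0.47^0.3253 = exp(0.3253 × -0.7550) = 0.7823
Fraction lost = 1 − 0.7823 = 0.2177

21.8%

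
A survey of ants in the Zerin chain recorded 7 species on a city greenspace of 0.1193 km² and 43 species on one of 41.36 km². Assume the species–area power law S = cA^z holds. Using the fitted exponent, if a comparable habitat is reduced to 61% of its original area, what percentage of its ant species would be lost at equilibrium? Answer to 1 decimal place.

14.2%

z = ln(43/7) / ln(41.36/0.1193) = 1.8153 / 5.8484 = 0.3104
S_new/S_old = (A_new/A_old)^z = 0.61^0.3104 = exp(0.3104 × -0.4943) = 0.8578
Fraction lost = 1 − 0.8578 = 0.1422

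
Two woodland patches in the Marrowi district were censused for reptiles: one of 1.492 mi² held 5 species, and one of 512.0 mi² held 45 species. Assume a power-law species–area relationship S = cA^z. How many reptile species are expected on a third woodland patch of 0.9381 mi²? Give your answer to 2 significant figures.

z = ln(45/5) / ln(512/1.492) = 2.1972 / 5.8382 = 0.3764
c = 5 / 1.492^0.3764 = 5 / 1.163 = 4.301
S₃ = 4.301 × 0.9381^0.3764 = 4.301 × 0.9762 ≈ 4.199

4.2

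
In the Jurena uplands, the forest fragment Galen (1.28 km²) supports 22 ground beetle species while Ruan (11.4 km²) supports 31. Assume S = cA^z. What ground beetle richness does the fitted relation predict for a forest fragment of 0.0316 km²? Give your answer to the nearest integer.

z = ln(31/22) / ln(11.4/1.28) = 0.3429 / 2.1868 = 0.1568
c = 22 / 1.28^0.1568 = 22 / 1.039 = 21.16
S₃ = 21.16 × 0.0316^0.1568 = 21.16 × 0.5817 ≈ 12.31

12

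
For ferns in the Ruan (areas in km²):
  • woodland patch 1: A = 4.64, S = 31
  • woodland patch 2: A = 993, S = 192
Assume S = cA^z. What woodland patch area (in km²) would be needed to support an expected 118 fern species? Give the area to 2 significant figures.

240 km²

z = ln(192/31) / ln(993/4.64) = 1.8235 / 5.3660 = 0.3398
c = 31 / 4.64^0.3398 = 31 / 1.685 = 18.4
A = (118/18.4)^(1/0.3398) ⇒ ln A = ln(6.412)/0.3398 = 5.4682
A = e^5.4682 ≈ 237 km²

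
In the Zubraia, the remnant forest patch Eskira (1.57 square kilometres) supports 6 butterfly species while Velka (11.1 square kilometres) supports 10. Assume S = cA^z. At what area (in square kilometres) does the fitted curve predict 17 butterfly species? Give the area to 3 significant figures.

84.7 square kilometres

z = ln(10/6) / ln(11.1/1.57) = 0.5108 / 1.9559 = 0.2612
c = 6 / 1.57^0.2612 = 6 / 1.125 = 5.333
A = (17/5.333)^(1/0.2612) ⇒ ln A = ln(3.188)/0.2612 = 4.4386
A = e^4.4386 ≈ 84.66 square kilometres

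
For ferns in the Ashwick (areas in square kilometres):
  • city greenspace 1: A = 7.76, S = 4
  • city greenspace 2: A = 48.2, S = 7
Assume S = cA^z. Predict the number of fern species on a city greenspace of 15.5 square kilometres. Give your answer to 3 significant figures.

z = ln(7/4) / ln(48.2/7.76) = 0.5596 / 1.8264 = 0.3064
c = 4 / 7.76^0.3064 = 4 / 1.874 = 2.135
S₃ = 2.135 × 15.5^0.3064 = 2.135 × 2.316 ≈ 4.945

4.94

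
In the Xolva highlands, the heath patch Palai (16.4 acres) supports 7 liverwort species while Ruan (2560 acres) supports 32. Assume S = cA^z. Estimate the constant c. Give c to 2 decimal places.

z = ln(S₂/S₁) / ln(A₂/A₁) = ln(32/7) / ln(2560/16.4) = 1.5198 / 5.0505 = 0.3009
c = S₁ / A₁^z = 7 / 16.4^0.3009 = 7 / 2.32 = 3.017

3.02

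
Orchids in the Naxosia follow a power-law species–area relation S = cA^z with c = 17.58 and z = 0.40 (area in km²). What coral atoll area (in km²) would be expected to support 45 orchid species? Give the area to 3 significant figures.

45 = 17.58 × A^0.4  ⇒  A^0.4 = 45/17.58 = 2.56
ln A = ln(2.56) / 0.4 = 0.9399 / 0.4 = 2.3498
A = e^2.3498 ≈ 10.48 km²

10.5 km²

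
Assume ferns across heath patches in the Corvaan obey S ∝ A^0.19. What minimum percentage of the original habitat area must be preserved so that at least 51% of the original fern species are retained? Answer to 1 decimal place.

2.9%

Need (A_new/A_old)^0.19 = 0.51, so A_new/A_old = 0.51^(1/0.19) = 0.51^5.263
ln(A_new/A_old) = ln 0.51 / 0.19 = -0.6733 / 0.19 = -3.5439
A_new/A_old = e^-3.5439 ≈ 0.0289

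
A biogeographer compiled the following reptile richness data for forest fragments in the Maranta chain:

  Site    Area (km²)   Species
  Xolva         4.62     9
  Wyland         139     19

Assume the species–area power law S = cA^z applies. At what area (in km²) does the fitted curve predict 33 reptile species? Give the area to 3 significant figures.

z = ln(19/9) / ln(139/4.62) = 0.7472 / 3.4041 = 0.2195
c = 9 / 4.62^0.2195 = 9 / 1.399 = 6.432
A = (33/6.432)^(1/0.2195) ⇒ ln A = ln(5.131)/0.2195 = 7.4495
A = e^7.4495 ≈ 1719 km²

1720 km²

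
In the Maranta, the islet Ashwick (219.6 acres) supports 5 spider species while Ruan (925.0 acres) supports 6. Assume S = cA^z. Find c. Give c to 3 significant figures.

2.52

z = ln(S₂/S₁) / ln(A₂/A₁) = ln(6/5) / ln(925/219.6) = 0.1823 / 1.4380 = 0.1268
c = S₁ / A₁^z = 5 / 219.6^0.1268 = 5 / 1.981 = 2.524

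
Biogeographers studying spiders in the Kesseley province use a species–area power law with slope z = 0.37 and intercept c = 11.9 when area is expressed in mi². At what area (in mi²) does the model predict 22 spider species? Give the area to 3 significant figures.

22 = 11.9 × A^0.37  ⇒  A^0.37 = 22/11.9 = 1.849
ln A = ln(1.849) / 0.37 = 0.6145 / 0.37 = 1.6608
A = e^1.6608 ≈ 5.264 mi²

5.26 mi²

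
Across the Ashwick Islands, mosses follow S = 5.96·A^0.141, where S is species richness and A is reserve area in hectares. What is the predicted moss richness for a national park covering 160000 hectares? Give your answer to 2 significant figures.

S = 5.96 × 160000^0.141 = 5.96 × 5.417 ≈ 32.29

32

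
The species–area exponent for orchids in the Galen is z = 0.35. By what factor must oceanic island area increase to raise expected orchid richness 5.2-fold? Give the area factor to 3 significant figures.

(A₂/A₁)^0.35 = 5.2, so A₂/A₁ = 5.2^(1/0.35) = 5.2^2.857
ln(A₂/A₁) = ln 5.2 / 0.35 = 1.6487 / 0.35 = 4.7105
A₂/A₁ = e^4.7105 ≈ 111.1

111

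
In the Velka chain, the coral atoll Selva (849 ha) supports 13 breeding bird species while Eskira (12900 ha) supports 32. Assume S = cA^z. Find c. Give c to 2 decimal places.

z = ln(S₂/S₁) / ln(A₂/A₁) = ln(32/13) / ln(12900/849) = 0.9008 / 2.7209 = 0.3311
c = S₁ / A₁^z = 13 / 849^0.3311 = 13 / 9.325 = 1.394

1.39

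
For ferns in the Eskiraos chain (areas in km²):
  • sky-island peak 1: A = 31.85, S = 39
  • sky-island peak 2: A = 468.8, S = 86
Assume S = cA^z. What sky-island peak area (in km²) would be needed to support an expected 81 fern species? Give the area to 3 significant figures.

382 km²

z = ln(86/39) / ln(468.8/31.85) = 0.7908 / 2.6891 = 0.2941
c = 39 / 31.85^0.2941 = 39 / 2.767 = 14.09
A = (81/14.09)^(1/0.2941) ⇒ ln A = ln(5.747)/0.2941 = 5.9465
A = e^5.9465 ≈ 382.4 km²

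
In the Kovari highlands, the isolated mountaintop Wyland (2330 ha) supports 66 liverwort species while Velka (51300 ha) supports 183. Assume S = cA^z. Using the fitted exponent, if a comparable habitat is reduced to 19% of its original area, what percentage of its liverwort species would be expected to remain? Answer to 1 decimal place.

z = ln(183/66) / ln(51300/2330) = 1.0198 / 3.0918 = 0.3298
S_new/S_old = (A_new/A_old)^z = 0.19^0.3298 = exp(0.3298 × -1.6607) = 0.5782

57.8%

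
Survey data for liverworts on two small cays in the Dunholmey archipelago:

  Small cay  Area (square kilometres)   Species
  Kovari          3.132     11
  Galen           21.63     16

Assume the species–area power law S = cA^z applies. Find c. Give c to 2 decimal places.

z = ln(S₂/S₁) / ln(A₂/A₁) = ln(16/11) / ln(21.63/3.132) = 0.3747 / 1.9324 = 0.1939
c = S₁ / A₁^z = 11 / 3.132^0.1939 = 11 / 1.248 = 8.816

8.82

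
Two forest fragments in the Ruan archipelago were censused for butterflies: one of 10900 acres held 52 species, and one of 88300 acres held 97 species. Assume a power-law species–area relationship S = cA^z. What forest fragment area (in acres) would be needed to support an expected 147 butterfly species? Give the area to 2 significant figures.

360000 acres

z = ln(97/52) / ln(88300/10900) = 0.6235 / 2.0920 = 0.2980
c = 52 / 10900^0.2980 = 52 / 15.97 = 3.256
A = (147/3.256)^(1/0.2980) ⇒ ln A = ln(45.14)/0.2980 = 12.7834
A = e^12.7834 ≈ 356256 acres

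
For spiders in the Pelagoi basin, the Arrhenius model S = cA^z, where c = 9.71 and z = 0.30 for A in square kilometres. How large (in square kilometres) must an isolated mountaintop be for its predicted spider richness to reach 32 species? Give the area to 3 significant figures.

53.3 square kilometres

32 = 9.71 × A^0.3  ⇒  A^0.3 = 32/9.71 = 3.296
ln A = ln(3.296) / 0.3 = 1.1926 / 0.3 = 3.9753
A = e^3.9753 ≈ 53.26 square kilometres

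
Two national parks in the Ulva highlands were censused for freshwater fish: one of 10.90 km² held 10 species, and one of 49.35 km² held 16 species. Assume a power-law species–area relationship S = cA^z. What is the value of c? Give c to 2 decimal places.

4.75

z = ln(S₂/S₁) / ln(A₂/A₁) = ln(16/10) / ln(49.35/10.9) = 0.4700 / 1.5102 = 0.3112
c = S₁ / A₁^z = 10 / 10.9^0.3112 = 10 / 2.103 = 4.755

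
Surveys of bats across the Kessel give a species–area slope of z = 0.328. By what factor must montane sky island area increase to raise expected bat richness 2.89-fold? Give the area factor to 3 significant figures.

25.4

(A₂/A₁)^0.328 = 2.89, so A₂/A₁ = 2.89^(1/0.328) = 2.89^3.049
ln(A₂/A₁) = ln 2.89 / 0.328 = 1.0613 / 0.328 = 3.2355
A₂/A₁ = e^3.2355 ≈ 25.42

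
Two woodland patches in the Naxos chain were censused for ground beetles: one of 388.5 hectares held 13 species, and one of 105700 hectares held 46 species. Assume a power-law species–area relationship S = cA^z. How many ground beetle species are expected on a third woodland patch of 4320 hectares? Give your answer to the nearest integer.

22

z = ln(46/13) / ln(105700/388.5) = 1.2637 / 5.6061 = 0.2254
c = 13 / 388.5^0.2254 = 13 / 3.834 = 3.39
S₃ = 3.39 × 4320^0.2254 = 3.39 × 6.599 ≈ 22.37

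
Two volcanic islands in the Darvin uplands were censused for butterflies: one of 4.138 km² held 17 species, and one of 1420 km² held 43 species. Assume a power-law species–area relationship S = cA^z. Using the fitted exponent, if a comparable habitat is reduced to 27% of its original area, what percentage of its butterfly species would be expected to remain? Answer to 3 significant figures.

81.2%

z = ln(43/17) / ln(1420/4.138) = 0.9280 / 5.8382 = 0.1590
S_new/S_old = (A_new/A_old)^z = 0.27^0.1590 = exp(0.1590 × -1.3093) = 0.8121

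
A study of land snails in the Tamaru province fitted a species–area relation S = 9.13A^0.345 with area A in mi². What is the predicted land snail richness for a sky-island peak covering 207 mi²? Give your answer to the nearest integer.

S = 9.13 × 207^0.345
ln S = ln 9.13 + 0.345 × ln 207 = 2.2116 + 0.345 × 5.3327 = 4.0514
S = e^4.0514 ≈ 57.48

57 species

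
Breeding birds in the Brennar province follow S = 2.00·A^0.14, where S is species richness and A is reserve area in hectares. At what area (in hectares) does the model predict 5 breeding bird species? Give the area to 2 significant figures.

700 hectares

5 = 2 × A^0.14  ⇒  A^0.14 = 5/2 = 2.5
ln A = ln(2.5) / 0.14 = 0.9163 / 0.14 = 6.5449
A = e^6.5449 ≈ 695.7 hectares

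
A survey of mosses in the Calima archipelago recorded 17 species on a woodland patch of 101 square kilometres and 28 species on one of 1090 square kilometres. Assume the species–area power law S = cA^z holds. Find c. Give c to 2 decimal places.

6.46

z = ln(S₂/S₁) / ln(A₂/A₁) = ln(28/17) / ln(1090/101) = 0.4990 / 2.3788 = 0.2098
c = S₁ / A₁^z = 17 / 101^0.2098 = 17 / 2.633 = 6.457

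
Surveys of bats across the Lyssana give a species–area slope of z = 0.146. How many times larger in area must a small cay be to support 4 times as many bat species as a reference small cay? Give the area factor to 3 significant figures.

(A₂/A₁)^0.146 = 4, so A₂/A₁ = 4^(1/0.146) = 4^6.849
ln(A₂/A₁) = ln 4 / 0.146 = 1.3863 / 0.146 = 9.4952
A₂/A₁ = e^9.4952 ≈ 13295

13300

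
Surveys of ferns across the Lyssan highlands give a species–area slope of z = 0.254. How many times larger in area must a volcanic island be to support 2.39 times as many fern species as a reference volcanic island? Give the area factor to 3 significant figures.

30.9

(A₂/A₁)^0.254 = 2.39, so A₂/A₁ = 2.39^(1/0.254) = 2.39^3.937
ln(A₂/A₁) = ln 2.39 / 0.254 = 0.8713 / 0.254 = 3.4303
A₂/A₁ = e^3.4303 ≈ 30.89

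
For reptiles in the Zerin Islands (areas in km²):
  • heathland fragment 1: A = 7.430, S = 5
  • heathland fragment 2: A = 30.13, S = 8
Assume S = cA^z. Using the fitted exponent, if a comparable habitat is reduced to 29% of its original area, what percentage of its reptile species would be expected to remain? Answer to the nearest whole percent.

66%

z = ln(8/5) / ln(30.13/7.43) = 0.4700 / 1.4000 = 0.3357
S_new/S_old = (A_new/A_old)^z = 0.29^0.3357 = exp(0.3357 × -1.2379) = 0.66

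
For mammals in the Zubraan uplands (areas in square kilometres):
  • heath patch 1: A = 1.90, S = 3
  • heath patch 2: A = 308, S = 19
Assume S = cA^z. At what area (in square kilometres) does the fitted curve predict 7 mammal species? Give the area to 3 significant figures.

z = ln(19/3) / ln(308/1.9) = 1.8458 / 5.0882 = 0.3628
c = 3 / 1.9^0.3628 = 3 / 1.262 = 2.377
A = (7/2.377)^(1/0.3628) ⇒ ln A = ln(2.945)/0.3628 = 2.9775
A = e^2.9775 ≈ 19.64 square kilometres

19.6 square kilometres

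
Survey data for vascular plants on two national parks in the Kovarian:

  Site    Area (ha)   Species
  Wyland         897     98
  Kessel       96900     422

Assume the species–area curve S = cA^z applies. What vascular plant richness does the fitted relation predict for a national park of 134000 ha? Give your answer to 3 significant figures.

z = ln(422/98) / ln(96900/897) = 1.4600 / 4.6824 = 0.3118
c = 98 / 897^0.3118 = 98 / 8.332 = 11.76
S₃ = 11.76 × 134000^0.3118 = 11.76 × 39.69 ≈ 466.9

467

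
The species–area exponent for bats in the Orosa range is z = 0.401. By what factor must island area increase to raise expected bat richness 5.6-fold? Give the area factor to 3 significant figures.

(A₂/A₁)^0.401 = 5.6, so A₂/A₁ = 5.6^(1/0.401) = 5.6^2.494
ln(A₂/A₁) = ln 5.6 / 0.401 = 1.7228 / 0.401 = 4.2962
A₂/A₁ = e^4.2962 ≈ 73.42

73.4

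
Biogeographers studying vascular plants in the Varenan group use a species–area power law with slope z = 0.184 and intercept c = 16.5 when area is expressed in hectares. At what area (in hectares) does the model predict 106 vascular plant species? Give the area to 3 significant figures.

106 = 16.5 × A^0.184  ⇒  A^0.184 = 106/16.5 = 6.424
ln A = ln(6.424) / 0.184 = 1.8601 / 0.184 = 10.1091
A = e^10.1091 ≈ 24566 hectares

24600 hectares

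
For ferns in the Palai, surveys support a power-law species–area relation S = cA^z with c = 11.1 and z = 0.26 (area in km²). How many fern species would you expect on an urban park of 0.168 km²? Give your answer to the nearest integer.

7

S = 11.1 × 0.168^0.26
ln S = ln 11.1 + 0.26 × ln 0.168 = 2.4069 + 0.26 × -1.7838 = 1.9432
S = e^1.9432 ≈ 6.981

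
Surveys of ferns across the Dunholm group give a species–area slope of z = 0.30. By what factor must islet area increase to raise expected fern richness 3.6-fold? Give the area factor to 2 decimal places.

71.51

(A₂/A₁)^0.3 = 3.6, so A₂/A₁ = 3.6^(1/0.3) = 3.6^3.333
ln(A₂/A₁) = ln 3.6 / 0.3 = 1.2809 / 0.3 = 4.2698
A₂/A₁ = e^4.2698 ≈ 71.51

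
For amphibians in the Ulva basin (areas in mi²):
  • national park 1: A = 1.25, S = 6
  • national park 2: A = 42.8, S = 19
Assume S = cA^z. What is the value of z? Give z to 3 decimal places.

Taking logs: ln S = ln c + z ln A, so z = (ln S₂ − ln S₁)/(ln A₂ − ln A₁).
z = ln(19/6) / ln(42.8/1.25) = ln(3.167) / ln(34.24) = 1.1527 / 3.5334 = 0.3262

0.326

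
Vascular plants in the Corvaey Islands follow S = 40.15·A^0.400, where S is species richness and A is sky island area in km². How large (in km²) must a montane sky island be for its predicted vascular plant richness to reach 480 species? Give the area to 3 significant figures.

494 km²

480 = 40.15 × A^0.4  ⇒  A^0.4 = 480/40.15 = 11.96
ln A = ln(11.96) / 0.4 = 2.4812 / 0.4 = 6.2029
A = e^6.2029 ≈ 494.2 km²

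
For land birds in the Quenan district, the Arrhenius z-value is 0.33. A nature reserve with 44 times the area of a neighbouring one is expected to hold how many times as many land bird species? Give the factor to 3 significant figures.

3.49

S₂/S₁ = (A₂/A₁)^z = 44^0.33
ln(S₂/S₁) = 0.33 × ln 44 = 0.33 × 3.7842 = 1.2488
S₂/S₁ = e^1.2488 ≈ 3.486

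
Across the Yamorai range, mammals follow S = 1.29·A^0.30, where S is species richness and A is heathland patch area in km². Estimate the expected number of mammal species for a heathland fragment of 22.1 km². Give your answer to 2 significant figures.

3.3

S = 1.29 × 22.1^0.3 = 1.29 × 2.531 ≈ 3.265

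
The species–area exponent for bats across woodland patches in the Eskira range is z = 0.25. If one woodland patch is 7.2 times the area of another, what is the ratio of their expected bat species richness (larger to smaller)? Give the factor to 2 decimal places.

S₂/S₁ = (A₂/A₁)^z = 7.2^0.25
ln(S₂/S₁) = 0.25 × ln 7.2 = 0.25 × 1.9741 = 0.4935
S₂/S₁ = e^0.4935 ≈ 1.638

1.64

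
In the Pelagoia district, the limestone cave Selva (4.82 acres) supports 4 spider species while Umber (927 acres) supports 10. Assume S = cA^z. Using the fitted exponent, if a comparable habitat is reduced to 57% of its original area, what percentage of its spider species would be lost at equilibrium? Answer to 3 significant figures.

9.33%

z = ln(10/4) / ln(927/4.82) = 0.9163 / 5.2592 = 0.1742
S_new/S_old = (A_new/A_old)^z = 0.57^0.1742 = exp(0.1742 × -0.5621) = 0.9067
Fraction lost = 1 − 0.9067 = 0.09329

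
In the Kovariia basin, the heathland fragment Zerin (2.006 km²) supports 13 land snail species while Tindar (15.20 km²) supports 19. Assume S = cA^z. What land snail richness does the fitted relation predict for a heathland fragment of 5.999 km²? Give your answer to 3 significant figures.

16.0

z = ln(19/13) / ln(15.2/2.006) = 0.3795 / 2.0252 = 0.1874
c = 13 / 2.006^0.1874 = 13 / 1.139 = 11.41
S₃ = 11.41 × 5.999^0.1874 = 11.41 × 1.399 ≈ 15.96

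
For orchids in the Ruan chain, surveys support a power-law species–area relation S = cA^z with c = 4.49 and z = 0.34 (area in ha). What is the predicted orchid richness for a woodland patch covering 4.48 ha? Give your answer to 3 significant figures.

S = 4.49 × 4.48^0.34 = 4.49 × 1.665 ≈ 7.476

7.48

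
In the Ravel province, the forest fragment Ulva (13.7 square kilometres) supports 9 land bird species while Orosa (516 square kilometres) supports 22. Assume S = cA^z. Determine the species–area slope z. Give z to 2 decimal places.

Taking logs: ln S = ln c + z ln A, so z = (ln S₂ − ln S₁)/(ln A₂ − ln A₁).
z = ln(22/9) / ln(516/13.7) = ln(2.444) / ln(37.66) = 0.8938 / 3.6287 = 0.2463

0.25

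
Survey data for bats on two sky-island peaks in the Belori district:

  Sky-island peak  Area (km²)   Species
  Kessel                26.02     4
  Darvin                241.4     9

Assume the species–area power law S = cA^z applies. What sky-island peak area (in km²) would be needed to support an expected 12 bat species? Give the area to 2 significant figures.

530 km²

z = ln(9/4) / ln(241.4/26.02) = 0.8109 / 2.2276 = 0.3640
c = 4 / 26.02^0.3640 = 4 / 3.275 = 1.221
A = (12/1.221)^(1/0.3640) ⇒ ln A = ln(9.825)/0.3640 = 6.2767
A = e^6.2767 ≈ 532 km²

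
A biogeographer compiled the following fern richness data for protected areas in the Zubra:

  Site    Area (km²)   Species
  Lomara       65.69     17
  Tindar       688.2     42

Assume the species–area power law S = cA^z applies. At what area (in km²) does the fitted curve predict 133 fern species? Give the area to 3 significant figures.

z = ln(42/17) / ln(688.2/65.69) = 0.9045 / 2.3491 = 0.3850
c = 17 / 65.69^0.3850 = 17 / 5.009 = 3.394
A = (133/3.394)^(1/0.3850) ⇒ ln A = ln(39.19)/0.3850 = 9.5279
A = e^9.5279 ≈ 13738 km²

13700 km²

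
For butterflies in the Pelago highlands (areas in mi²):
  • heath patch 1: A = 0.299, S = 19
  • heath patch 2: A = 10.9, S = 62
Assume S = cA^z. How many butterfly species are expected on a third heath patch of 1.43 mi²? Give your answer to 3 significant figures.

31.8

z = ln(62/19) / ln(10.9/0.299) = 1.1827 / 3.5961 = 0.3289
c = 19 / 0.299^0.3289 = 19 / 0.6723 = 28.26
S₃ = 28.26 × 1.43^0.3289 = 28.26 × 1.125 ≈ 31.79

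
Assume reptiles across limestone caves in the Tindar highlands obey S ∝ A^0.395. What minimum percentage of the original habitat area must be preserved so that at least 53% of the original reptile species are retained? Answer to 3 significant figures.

Need (A_new/A_old)^0.395 = 0.53, so A_new/A_old = 0.53^(1/0.395) = 0.53^2.532
ln(A_new/A_old) = ln 0.53 / 0.395 = -0.6349 / 0.395 = -1.6073
A_new/A_old = e^-1.6073 ≈ 0.2004

20.0%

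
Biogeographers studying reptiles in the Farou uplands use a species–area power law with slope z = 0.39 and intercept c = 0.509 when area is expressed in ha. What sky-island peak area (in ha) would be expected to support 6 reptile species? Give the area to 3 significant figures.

559 ha

6 = 0.509 × A^0.39  ⇒  A^0.39 = 6/0.509 = 11.79
ln A = ln(11.79) / 0.39 = 2.4671 / 0.39 = 6.3258
A = e^6.3258 ≈ 558.8 ha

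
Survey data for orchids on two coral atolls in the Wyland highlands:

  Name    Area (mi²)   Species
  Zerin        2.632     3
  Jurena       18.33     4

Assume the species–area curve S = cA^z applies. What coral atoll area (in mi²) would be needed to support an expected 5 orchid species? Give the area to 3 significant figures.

82.6 mi²

z = ln(4/3) / ln(18.33/2.632) = 0.2877 / 1.9408 = 0.1482
c = 3 / 2.632^0.1482 = 3 / 1.154 = 2.599
A = (5/2.599)^(1/0.1482) ⇒ ln A = ln(1.924)/0.1482 = 4.4139
A = e^4.4139 ≈ 82.59 mi²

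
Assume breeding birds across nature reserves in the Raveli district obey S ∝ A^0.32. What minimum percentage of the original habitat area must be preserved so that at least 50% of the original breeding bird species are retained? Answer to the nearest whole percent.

Need (A_new/A_old)^0.32 = 0.5, so A_new/A_old = 0.5^(1/0.32) = 0.5^3.125
ln(A_new/A_old) = ln 0.5 / 0.32 = -0.6931 / 0.32 = -2.1661
A_new/A_old = e^-2.1661 ≈ 0.1146

11%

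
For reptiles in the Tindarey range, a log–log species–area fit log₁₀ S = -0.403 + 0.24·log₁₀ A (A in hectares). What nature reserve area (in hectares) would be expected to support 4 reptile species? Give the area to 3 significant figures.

15400 hectares

4 = 0.3954 × A^0.24  ⇒  A^0.24 = 4/0.3954 = 10.12
ln A = ln(10.12) / 0.24 = 2.3142 / 0.24 = 9.6427
A = e^9.6427 ≈ 15408 hectares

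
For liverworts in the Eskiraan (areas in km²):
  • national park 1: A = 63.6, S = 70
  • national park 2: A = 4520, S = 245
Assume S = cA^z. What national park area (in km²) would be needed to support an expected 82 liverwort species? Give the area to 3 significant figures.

z = ln(245/70) / ln(4520/63.6) = 1.2528 / 4.2637 = 0.2938
c = 70 / 63.6^0.2938 = 70 / 3.388 = 20.66
A = (82/20.66)^(1/0.2938) ⇒ ln A = ln(3.968)/0.2938 = 4.6911
A = e^4.6911 ≈ 109 km²

109 km²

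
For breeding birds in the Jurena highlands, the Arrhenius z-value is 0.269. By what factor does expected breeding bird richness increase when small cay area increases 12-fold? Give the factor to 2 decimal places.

1.95

S₂/S₁ = (A₂/A₁)^z = 12^0.269
ln(S₂/S₁) = 0.269 × ln 12 = 0.269 × 2.4849 = 0.6684
S₂/S₁ = e^0.6684 ≈ 1.951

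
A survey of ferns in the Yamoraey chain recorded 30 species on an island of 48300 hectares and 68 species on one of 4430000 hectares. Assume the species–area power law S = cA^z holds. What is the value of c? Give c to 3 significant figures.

4.25

z = ln(S₂/S₁) / ln(A₂/A₁) = ln(68/30) / ln(4430000/48300) = 0.8183 / 4.5187 = 0.1811
c = S₁ / A₁^z = 30 / 48300^0.1811 = 30 / 7.051 = 4.255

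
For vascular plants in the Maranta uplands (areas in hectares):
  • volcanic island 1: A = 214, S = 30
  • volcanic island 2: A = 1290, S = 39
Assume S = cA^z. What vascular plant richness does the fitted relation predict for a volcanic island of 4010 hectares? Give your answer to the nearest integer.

z = ln(39/30) / ln(1290/214) = 0.2624 / 1.7964 = 0.1460
c = 30 / 214^0.1460 = 30 / 2.19 = 13.7
S₃ = 13.7 × 4010^0.1460 = 13.7 × 3.359 ≈ 46.03

46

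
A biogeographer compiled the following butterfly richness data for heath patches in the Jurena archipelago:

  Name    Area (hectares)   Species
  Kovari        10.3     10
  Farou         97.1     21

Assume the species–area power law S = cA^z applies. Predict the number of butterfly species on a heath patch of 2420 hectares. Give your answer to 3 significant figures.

z = ln(21/10) / ln(97.1/10.3) = 0.7419 / 2.2436 = 0.3307
c = 10 / 10.3^0.3307 = 10 / 2.162 = 4.624
S₃ = 4.624 × 2420^0.3307 = 4.624 × 13.15 ≈ 60.82

60.8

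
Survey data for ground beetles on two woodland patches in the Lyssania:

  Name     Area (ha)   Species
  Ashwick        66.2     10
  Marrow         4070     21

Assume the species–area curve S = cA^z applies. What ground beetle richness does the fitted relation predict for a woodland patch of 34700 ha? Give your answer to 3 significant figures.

30.9

z = ln(21/10) / ln(4070/66.2) = 0.7419 / 4.1187 = 0.1801
c = 10 / 66.2^0.1801 = 10 / 2.128 = 4.699
S₃ = 4.699 × 34700^0.1801 = 4.699 × 6.575 ≈ 30.89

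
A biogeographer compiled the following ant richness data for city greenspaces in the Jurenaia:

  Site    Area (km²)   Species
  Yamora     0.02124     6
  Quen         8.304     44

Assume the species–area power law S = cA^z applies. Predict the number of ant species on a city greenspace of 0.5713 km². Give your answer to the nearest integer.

z = ln(44/6) / ln(8.304/0.02124) = 1.9924 / 5.9686 = 0.3338
c = 6 / 0.02124^0.3338 = 6 / 0.2764 = 21.71
S₃ = 21.71 × 0.5713^0.3338 = 21.71 × 0.8295 ≈ 18.01

18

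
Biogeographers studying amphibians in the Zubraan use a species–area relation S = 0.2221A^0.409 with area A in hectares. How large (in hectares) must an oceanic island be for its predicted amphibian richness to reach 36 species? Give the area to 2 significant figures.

250000 hectares

36 = 0.2221 × A^0.409  ⇒  A^0.409 = 36/0.2221 = 162.1
ln A = ln(162.1) / 0.409 = 5.0881 / 0.409 = 12.4405
A = e^12.4405 ≈ 252826 hectares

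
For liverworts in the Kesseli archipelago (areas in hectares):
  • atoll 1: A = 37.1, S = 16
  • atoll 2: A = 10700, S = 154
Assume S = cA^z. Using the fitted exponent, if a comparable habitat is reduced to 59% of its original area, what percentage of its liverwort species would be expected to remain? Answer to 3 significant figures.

81.0%

z = ln(154/16) / ln(10700/37.1) = 2.2644 / 5.6644 = 0.3998
S_new/S_old = (A_new/A_old)^z = 0.59^0.3998 = exp(0.3998 × -0.5276) = 0.8098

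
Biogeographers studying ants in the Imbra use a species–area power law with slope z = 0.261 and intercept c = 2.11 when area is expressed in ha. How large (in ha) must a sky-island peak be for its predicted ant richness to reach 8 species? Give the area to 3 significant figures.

165 ha

8 = 2.11 × A^0.261  ⇒  A^0.261 = 8/2.11 = 3.791
ln A = ln(3.791) / 0.261 = 1.3328 / 0.261 = 5.1063
A = e^5.1063 ≈ 165.1 ha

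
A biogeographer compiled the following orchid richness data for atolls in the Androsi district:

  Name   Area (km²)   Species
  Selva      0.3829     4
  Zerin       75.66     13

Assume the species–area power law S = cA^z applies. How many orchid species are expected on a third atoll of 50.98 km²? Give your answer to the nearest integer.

12

z = ln(13/4) / ln(75.66/0.3829) = 1.1787 / 5.2862 = 0.2230
c = 4 / 0.3829^0.2230 = 4 / 0.8073 = 4.955
S₃ = 4.955 × 50.98^0.2230 = 4.955 × 2.403 ≈ 11.9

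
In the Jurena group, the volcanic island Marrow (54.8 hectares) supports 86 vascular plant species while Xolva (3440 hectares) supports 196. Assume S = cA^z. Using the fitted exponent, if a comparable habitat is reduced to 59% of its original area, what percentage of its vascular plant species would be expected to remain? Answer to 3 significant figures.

90.0%

z = ln(196/86) / ln(3440/54.8) = 0.8238 / 4.1395 = 0.1990
S_new/S_old = (A_new/A_old)^z = 0.59^0.1990 = exp(0.1990 × -0.5276) = 0.9003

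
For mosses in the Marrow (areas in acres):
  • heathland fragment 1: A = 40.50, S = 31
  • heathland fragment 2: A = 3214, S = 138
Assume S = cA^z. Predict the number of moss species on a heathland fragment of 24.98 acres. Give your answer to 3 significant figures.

26.3

z = ln(138/31) / ln(3214/40.5) = 1.4933 / 4.3740 = 0.3414
c = 31 / 40.5^0.3414 = 31 / 3.538 = 8.762
S₃ = 8.762 × 24.98^0.3414 = 8.762 × 3 ≈ 26.29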